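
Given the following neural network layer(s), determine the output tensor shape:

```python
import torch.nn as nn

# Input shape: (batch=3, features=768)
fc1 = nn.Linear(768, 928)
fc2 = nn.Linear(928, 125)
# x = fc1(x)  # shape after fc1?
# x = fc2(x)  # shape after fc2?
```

Input: (3, 768) -> after fc1: (3, 928) -> Output: (3, 125)

Answer: (3, 125)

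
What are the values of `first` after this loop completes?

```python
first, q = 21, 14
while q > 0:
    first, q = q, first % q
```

GCD of 21 and 14
`first` takes the values: 21 → 14 → 7

Answer: 7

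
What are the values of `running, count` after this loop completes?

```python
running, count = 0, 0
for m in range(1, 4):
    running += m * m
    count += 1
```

Sum of squares and count
`running, count` takes the values: (0, 0) → (1, 0) → (1, 1) → (5, 1) → (5, 2) → (14, 2) → (14, 3)

Answer: 14, 3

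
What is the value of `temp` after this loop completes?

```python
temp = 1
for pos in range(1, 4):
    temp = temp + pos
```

Start at 1, add 1 through 3
`temp` takes the values: 1 → 2 → 4 → 7

Answer: 7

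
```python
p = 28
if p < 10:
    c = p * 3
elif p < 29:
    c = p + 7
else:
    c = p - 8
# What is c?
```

Trace:
`p = 28` → p = 28
`if p < 10: ...` → p < 10 is False, p < 29 is True → c = 35
So c = 35

Answer: 35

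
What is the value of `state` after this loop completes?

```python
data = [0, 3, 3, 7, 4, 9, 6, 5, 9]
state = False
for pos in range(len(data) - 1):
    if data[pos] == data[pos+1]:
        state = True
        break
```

Check consecutive duplicates in [0, 3, 3, 7, 4, 9, 6, 5, 9]
`state` takes the values: False → True

Answer: True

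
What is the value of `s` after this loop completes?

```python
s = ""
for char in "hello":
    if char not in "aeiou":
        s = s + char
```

Remove vowels from 'hello'
`s` takes the values: "" → "h" → "hl" → "hll"

Answer: "hll"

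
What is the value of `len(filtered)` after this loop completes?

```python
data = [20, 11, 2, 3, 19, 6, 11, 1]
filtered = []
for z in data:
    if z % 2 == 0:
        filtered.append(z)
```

Count even numbers in [20, 11, 2, 3, 19, 6, 11, 1]
`filtered` takes the values: [] → [20] → [20, 2] → [20, 2, 6]
So `len(filtered)` = 3

Answer: 3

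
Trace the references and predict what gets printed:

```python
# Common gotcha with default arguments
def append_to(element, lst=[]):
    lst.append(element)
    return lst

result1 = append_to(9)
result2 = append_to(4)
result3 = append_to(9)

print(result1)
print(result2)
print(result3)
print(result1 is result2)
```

Key concept: mutable default argument gotcha.
Step by step:
`result1 = append_to(9)` → result1 = [9]
`result2 = append_to(4)` → result1 = [9, 4] (same object as result2); result2 = [9, 4] (same object as result1)
`result3 = append_to(9)` → result1 = [9, 4, 9] (same object as result2, result3); result2 = [9, 4, 9] (same object as result1, result3); result3 = [9, 4, 9] (same object as result1, result2)
`print(result1)` → prints [9, 4, 9]
`print(result2)` → prints [9, 4, 9]
`print(result3)` → prints [9, 4, 9]
`print(result1 is result2)` → prints True

Answer:
[9, 4, 9]
[9, 4, 9]
[9, 4, 9]
True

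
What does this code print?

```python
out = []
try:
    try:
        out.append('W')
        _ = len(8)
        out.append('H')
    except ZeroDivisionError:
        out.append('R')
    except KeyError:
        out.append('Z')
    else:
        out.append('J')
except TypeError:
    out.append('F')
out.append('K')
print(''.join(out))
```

Execution trace: 'W' (try body) → 'F' (outer except TypeError) → 'K' (after the try/except). Output: WFK

Answer: WFK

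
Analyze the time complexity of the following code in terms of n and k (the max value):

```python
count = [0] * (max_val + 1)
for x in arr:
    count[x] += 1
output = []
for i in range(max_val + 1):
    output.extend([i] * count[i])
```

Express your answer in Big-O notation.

This is Counting sort (k = max value). Time complexity: O(n + k).

Answer: O(n + k)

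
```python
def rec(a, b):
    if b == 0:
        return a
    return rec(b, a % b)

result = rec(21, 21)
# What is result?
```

rec(21, 21) -> rec(21, 0) -> 21

Answer: 21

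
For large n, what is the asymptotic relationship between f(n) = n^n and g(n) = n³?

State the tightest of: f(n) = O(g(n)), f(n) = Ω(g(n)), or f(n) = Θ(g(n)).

n^n vs n³: f(n) = Ω(g(n)) but not O(g(n)) — n^n grows strictly faster than n³.

Answer: f(n) = Ω(g(n)) but not O(g(n)) — n^n grows strictly faster than n³.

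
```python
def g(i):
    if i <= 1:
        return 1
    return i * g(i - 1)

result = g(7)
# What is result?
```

g(7) = 7 * 6 * 5 * 4 * 3 * 2 * 1 = 5040

Answer: 5040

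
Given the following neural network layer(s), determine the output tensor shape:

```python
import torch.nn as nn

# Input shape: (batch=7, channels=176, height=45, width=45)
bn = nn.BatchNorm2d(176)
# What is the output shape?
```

Input: (7, 176, 45, 45) -> Output: (7, 176, 45, 45)

Answer: (7, 176, 45, 45)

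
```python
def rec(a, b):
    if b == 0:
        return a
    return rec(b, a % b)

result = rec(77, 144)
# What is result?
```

rec(77, 144) -> rec(144, 77) -> rec(77, 67) -> rec(67, 10) -> rec(10, 7) -> rec(7, 3) -> rec(3, 1) -> rec(1, 0) -> 1

Answer: 1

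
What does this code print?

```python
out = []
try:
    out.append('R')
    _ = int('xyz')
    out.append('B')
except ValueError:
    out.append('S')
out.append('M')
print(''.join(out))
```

Execution trace: 'R' (try body) → 'S' (except ValueError) → 'M' (after the try/except). Output: RSM

Answer: RSM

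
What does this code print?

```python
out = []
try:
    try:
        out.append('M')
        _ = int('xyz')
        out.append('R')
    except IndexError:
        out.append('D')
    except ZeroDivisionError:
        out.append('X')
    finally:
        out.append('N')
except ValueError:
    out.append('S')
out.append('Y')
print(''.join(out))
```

Execution trace: 'M' (inner try body) → 'N' (inner finally) → 'S' (outer except ValueError) → 'Y' (after the try/except). Output: MNSY

Answer: MNSY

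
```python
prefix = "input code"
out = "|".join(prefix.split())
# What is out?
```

Trace:
`prefix = "input code"` → prefix = 'input code'
`out = "|".join(prefix.split())` → out = 'input|code'
So out = 'input|code'

Answer: 'input|code'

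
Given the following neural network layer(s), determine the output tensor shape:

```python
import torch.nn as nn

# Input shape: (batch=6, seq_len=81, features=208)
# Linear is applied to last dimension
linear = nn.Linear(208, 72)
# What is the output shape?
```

Input: (6, 81, 208) -> Output: (6, 81, 72)

Answer: (6, 81, 72)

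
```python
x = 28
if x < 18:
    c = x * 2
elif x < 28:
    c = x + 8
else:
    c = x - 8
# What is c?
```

Trace:
`x = 28` → x = 28
`if x < 18: ...` → x < 18 is False, x < 28 is False, take else branch → c = 20
So c = 20

Answer: 20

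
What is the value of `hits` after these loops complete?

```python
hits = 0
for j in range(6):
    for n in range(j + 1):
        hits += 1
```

Triangle: 1 + 2 + ... + 6
`hits` takes the values: 0 → 1 → 2 → 3 → 4 → 5 → 6 → 7 → 8 → 9 → 10 → 11 → 12 → 13 → 14 → 15 → 16 → 17 → 18 → 19 → 20 → 21

Answer: 21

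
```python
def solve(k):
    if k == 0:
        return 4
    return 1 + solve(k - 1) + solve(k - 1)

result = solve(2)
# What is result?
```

solve(k) = 1 + 2·solve(k-1), solve(0)=4. Closed form: (4+1)·2^2 - 1 = 19.

Answer: 19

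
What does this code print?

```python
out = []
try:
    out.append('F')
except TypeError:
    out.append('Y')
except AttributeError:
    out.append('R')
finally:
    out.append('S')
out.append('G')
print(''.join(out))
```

Execution trace: 'F' (try body, no exception) → 'S' (finally) → 'G' (after the try/except). Output: FSG

Answer: FSG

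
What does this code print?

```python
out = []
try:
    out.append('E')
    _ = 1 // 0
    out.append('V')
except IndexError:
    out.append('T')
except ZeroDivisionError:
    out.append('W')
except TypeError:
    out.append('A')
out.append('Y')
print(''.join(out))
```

Execution trace: 'E' (try body) → 'W' (except ZeroDivisionError) → 'Y' (after the try/except). Output: EWY

Answer: EWY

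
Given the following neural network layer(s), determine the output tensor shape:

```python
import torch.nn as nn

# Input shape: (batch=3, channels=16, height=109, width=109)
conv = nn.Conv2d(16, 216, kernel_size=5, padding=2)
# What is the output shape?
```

Input: (3, 16, 109, 109) -> Output: (3, 216, 109, 109)

Answer: (3, 216, 109, 109)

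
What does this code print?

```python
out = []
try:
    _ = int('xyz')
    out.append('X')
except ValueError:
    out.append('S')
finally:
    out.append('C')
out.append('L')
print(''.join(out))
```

Execution trace: 'S' (except ValueError) → 'C' (finally) → 'L' (after the try/except). Output: SCL

Answer: SCL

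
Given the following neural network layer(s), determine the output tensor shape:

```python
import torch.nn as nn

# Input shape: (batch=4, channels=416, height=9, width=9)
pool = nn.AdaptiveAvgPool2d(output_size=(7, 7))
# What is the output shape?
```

Input: (4, 416, 9, 9) -> Output: (4, 416, 7, 7)

Answer: (4, 416, 7, 7)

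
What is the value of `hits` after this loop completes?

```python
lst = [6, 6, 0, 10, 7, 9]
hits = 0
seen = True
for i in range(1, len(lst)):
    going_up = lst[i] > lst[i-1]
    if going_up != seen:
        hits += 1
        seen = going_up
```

Count direction changes in [6, 6, 0, 10, 7, 9]
`hits` takes the values: 0 → 1 → 2 → 3 → 4

Answer: 4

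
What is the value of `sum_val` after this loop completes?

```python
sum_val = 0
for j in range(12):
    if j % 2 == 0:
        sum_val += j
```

Sum of even numbers 0 to 11
`sum_val` takes the values: 0 → 2 → 6 → 12 → 20 → 30

Answer: 30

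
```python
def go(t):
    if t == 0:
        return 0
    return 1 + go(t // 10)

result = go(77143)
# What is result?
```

Count of digits of 77143: 5

Answer: 5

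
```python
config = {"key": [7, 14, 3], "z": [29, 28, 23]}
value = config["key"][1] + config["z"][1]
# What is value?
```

Trace:
`config = {"key": [7, 14, 3], "z": [29, 28, 23]}` → config = {'key': [7, 14, 3], 'z': [29, 28, 23]}
`value = config["key"][1] + config["z"][1]` → value = 42
So value = 42

Answer: 42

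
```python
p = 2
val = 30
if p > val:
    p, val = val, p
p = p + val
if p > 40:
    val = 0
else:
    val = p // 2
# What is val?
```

Trace:
`p = 2` → p = 2
`val = 30` → val = 30
`if p > val: ...` → p > val is False → no variable changes
`p = p + val` → p = 32
`if p > 40: ...` → p > 40 is False, take else branch → val = 16
So val = 16

Answer: 16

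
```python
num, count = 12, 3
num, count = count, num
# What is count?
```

Trace:
`num, count = 12, 3` → num = 12; count = 3
`num, count = count, num` → num = 3; count = 12
So count = 12

Answer: 12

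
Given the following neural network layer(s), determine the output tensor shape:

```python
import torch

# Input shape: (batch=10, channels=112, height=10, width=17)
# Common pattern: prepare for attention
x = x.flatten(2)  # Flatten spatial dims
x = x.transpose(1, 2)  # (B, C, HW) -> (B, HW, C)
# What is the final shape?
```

Input: (10, 112, 10, 17) -> after flatten(2): (10, 112, 170) -> Output: (10, 170, 112)

Answer: (10, 170, 112)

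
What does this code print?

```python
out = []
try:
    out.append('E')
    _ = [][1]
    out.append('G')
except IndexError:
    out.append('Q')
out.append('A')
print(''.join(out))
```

Execution trace: 'E' (try body) → 'Q' (except IndexError) → 'A' (after the try/except). Output: EQA

Answer: EQA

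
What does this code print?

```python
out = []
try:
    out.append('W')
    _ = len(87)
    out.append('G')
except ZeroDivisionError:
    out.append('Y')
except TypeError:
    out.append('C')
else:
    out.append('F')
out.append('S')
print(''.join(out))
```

Execution trace: 'W' (try body) → 'C' (except TypeError) → 'S' (after the try/except). Output: WCS

Answer: WCS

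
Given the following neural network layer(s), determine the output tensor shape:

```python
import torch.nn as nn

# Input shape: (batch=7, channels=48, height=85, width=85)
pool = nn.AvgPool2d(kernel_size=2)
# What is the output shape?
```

Input: (7, 48, 85, 85) -> Output: (7, 48, 42, 42)

Answer: (7, 48, 42, 42)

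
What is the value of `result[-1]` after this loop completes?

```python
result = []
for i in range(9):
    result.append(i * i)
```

Last element of squares 0 to 8
`result` takes the values: [] → [0] → [0, 1] → [0, 1, 4] → [0, 1, 4, 9] → [0, 1, 4, 9, 16] → [0, 1, 4, 9, 16, 25] → [0, 1, 4, 9, 16, 25, 36] → [0, 1, 4, 9, 16, 25, 36, 49] → [0, 1, 4, 9, 16, 25, 36, 49, 64]
So `result[-1]` = 64

Answer: 64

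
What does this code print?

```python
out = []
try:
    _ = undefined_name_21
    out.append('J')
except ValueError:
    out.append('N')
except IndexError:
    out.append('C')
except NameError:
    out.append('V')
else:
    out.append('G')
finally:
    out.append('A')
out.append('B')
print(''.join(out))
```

Execution trace: 'V' (except NameError) → 'A' (finally) → 'B' (after the try/except). Output: VAB

Answer: VAB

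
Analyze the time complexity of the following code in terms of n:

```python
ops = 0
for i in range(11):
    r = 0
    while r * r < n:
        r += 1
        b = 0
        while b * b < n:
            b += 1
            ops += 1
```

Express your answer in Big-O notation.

Each loop level contributes: 1 × √n × √n. Multiplying the contributions gives O(n).

Answer: O(n)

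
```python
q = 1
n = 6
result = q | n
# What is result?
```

Trace:
`q = 1` → q = 1
`n = 6` → n = 6
`result = q | n` → result = 7
So result = 7

Answer: 7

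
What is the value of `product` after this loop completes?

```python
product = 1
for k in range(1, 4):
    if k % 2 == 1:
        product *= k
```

Product of odd numbers 1 to 3
`product` takes the values: 1 → 3

Answer: 3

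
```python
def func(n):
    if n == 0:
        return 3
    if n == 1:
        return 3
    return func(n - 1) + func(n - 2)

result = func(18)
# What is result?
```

Build up from base cases: func(0)=3, func(1)=3, func(2)=6, func(3)=9, func(4)=15, func(5)=24, func(6)=39, ..., func(18)=12543

Answer: 12543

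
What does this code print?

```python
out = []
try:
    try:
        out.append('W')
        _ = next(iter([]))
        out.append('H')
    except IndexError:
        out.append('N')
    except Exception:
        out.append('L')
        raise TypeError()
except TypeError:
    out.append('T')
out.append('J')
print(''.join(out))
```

Execution trace: 'W' (inner try body) → 'L' (inner except Exception) → 'T' (outer except TypeError) → 'J' (after the try/except). Output: WLTJ

Answer: WLTJ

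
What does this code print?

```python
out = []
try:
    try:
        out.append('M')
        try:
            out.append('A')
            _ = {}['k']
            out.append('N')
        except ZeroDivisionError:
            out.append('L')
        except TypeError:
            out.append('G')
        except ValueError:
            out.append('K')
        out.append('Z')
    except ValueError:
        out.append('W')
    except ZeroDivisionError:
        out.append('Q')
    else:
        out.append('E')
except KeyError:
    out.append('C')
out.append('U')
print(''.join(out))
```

Execution trace: 'M' (try body) → 'A' (inner try body) → 'C' (outer except KeyError) → 'U' (after the try/except). Output: MACU

Answer: MACU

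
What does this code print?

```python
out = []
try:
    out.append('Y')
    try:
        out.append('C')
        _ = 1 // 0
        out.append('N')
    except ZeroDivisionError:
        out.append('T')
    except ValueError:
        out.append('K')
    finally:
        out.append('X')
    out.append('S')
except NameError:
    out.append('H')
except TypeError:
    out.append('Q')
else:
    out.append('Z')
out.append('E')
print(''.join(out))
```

Execution trace: 'Y' (try body) → 'C' (inner try body) → 'T' (inner except ZeroDivisionError) → 'X' (inner finally) → 'S' (try body, no exception) → 'Z' (else) → 'E' (after the try/except). Output: YCTXSZE

Answer: YCTXSZE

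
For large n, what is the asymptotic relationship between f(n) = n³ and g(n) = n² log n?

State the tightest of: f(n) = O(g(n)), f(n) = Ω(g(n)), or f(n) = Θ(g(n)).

n³ vs n² log n: f(n) = Ω(g(n)) but not O(g(n)) — n³ grows strictly faster than n² log n.

Answer: f(n) = Ω(g(n)) but not O(g(n)) — n³ grows strictly faster than n² log n.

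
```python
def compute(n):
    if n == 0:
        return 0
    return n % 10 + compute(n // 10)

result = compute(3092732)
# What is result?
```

Sum of digits of 3092732: 2 + 3 + 7 + 2 + 9 + 0 + 3 = 26

Answer: 26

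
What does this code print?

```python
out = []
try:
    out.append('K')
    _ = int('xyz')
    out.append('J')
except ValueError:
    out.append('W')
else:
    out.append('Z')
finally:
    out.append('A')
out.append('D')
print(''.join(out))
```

Execution trace: 'K' (try body) → 'W' (except ValueError) → 'A' (finally) → 'D' (after the try/except). Output: KWAD

Answer: KWAD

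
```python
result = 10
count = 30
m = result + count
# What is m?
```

Trace:
`result = 10` → result = 10
`count = 30` → count = 30
`m = result + count` → m = 40
So m = 40

Answer: 40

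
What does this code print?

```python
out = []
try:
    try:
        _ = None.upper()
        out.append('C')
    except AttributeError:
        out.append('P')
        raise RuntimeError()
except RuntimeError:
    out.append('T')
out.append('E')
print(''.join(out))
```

Execution trace: 'P' (except AttributeError) → 'T' (outer except RuntimeError) → 'E' (after the try/except). Output: PTE

Answer: PTE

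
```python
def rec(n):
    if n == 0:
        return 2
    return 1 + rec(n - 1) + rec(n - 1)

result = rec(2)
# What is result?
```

rec(n) = 1 + 2·rec(n-1), rec(0)=2. Closed form: (2+1)·2^2 - 1 = 11.

Answer: 11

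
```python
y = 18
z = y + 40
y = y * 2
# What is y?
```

Trace:
`y = 18` → y = 18
`z = y + 40` → z = 58
`y = y * 2` → y = 36
So y = 36

Answer: 36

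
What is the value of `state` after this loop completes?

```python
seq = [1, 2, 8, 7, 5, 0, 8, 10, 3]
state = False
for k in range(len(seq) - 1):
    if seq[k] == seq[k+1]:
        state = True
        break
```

Check consecutive duplicates in [1, 2, 8, 7, 5, 0, 8, 10, 3]
`state` takes the values: False

Answer: False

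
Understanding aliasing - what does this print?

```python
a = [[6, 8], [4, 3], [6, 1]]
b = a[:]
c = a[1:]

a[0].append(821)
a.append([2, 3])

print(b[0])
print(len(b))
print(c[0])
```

Key concept: slice with nested mutation.
Step by step:
`a = [[6, 8], [4, 3], [6, 1]]` → a = [[6, 8], [4, 3], [6, 1]]
`b = a[:]` → b = [[6, 8], [4, 3], [6, 1]]
`c = a[1:]` → c = [[4, 3], [6, 1]]
`a[0].append(821)` → a = [[6, 8, 821], [4, 3], [6, 1]]; b = [[6, 8, 821], [4, 3], [6, 1]]
`a.append([2, 3])` → a = [[6, 8, 821], [4, 3], [6, 1], [2, 3]]
`print(b[0])` → prints [6, 8, 821]
`print(len(b))` → prints 3
`print(c[0])` → prints [4, 3]

Answer:
[6, 8, 821]
3
[4, 3]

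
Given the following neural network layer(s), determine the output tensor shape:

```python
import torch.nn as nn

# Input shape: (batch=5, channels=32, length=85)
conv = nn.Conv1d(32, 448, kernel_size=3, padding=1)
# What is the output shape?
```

Input: (5, 32, 85) -> Output: (5, 448, 85)

Answer: (5, 448, 85)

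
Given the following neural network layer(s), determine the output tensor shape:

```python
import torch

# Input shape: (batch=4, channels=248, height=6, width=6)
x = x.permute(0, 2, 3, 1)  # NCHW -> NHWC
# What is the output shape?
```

Input: (4, 248, 6, 6) -> Output: (4, 6, 6, 248)

Answer: (4, 6, 6, 248)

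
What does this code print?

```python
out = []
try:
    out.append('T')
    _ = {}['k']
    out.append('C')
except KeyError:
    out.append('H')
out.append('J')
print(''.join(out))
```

Execution trace: 'T' (try body) → 'H' (except KeyError) → 'J' (after the try/except). Output: THJ

Answer: THJ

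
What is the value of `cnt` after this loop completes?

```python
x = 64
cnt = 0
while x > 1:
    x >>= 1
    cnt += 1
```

Count right shifts until 1
`cnt` takes the values: 0 → 1 → 2 → 3 → 4 → 5 → 6

Answer: 6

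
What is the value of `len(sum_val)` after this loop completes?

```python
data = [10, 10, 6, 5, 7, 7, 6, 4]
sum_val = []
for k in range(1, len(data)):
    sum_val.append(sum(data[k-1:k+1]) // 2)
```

Number of 2-element averages
`sum_val` takes the values: [] → [10] → [10, 8] → [10, 8, 5] → [10, 8, 5, 6] → [10, 8, 5, 6, 7] → [10, 8, 5, 6, 7, 6] → [10, 8, 5, 6, 7, 6, 5]
So `len(sum_val)` = 7

Answer: 7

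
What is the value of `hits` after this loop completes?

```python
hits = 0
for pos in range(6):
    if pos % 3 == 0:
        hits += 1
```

Count numbers divisible by 3 in range(6)
`hits` takes the values: 0 → 1 → 2

Answer: 2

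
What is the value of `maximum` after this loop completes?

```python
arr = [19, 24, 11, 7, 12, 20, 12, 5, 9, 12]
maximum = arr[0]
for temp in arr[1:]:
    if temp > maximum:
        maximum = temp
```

Maximum of [19, 24, 11, 7, 12, 20, 12, 5, 9, 12]
`maximum` takes the values: 19 → 24

Answer: 24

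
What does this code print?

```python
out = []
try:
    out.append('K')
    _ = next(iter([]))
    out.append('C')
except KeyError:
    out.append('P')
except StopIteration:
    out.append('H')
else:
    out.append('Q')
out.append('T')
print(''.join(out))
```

Execution trace: 'K' (try body) → 'H' (except StopIteration) → 'T' (after the try/except). Output: KHT

Answer: KHT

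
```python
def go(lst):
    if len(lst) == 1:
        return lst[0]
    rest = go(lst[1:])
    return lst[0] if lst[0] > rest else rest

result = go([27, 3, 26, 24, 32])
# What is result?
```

Recursive max over [27, 3, 26, 24, 32] = 32

Answer: 32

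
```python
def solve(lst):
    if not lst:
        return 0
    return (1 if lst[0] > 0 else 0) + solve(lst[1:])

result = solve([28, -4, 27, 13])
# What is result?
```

Count of positive elements in [28, -4, 27, 13] = 3

Answer: 3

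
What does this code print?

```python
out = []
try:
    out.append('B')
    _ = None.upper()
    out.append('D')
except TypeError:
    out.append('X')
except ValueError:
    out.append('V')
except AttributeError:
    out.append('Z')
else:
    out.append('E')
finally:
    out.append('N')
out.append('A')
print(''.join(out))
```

Execution trace: 'B' (try body) → 'Z' (except AttributeError) → 'N' (finally) → 'A' (after the try/except). Output: BZNA

Answer: BZNA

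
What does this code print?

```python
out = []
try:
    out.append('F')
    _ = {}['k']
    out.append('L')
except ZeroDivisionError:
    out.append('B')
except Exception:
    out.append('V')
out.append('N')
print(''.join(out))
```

Execution trace: 'F' (try body) → 'V' (except Exception) → 'N' (after the try/except). Output: FVN

Answer: FVN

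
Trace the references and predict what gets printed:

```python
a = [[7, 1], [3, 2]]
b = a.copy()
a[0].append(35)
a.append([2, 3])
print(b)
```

Key concept: shallow copy with nested lists.
Step by step:
`a = [[7, 1], [3, 2]]` → a = [[7, 1], [3, 2]]
`b = a.copy()` → b = [[7, 1], [3, 2]]
`a[0].append(35)` → a = [[7, 1, 35], [3, 2]]; b = [[7, 1, 35], [3, 2]]
`a.append([2, 3])` → a = [[7, 1, 35], [3, 2], [2, 3]]
`print(b)` → prints [[7, 1, 35], [3, 2]]

Answer: [[7, 1, 35], [3, 2]]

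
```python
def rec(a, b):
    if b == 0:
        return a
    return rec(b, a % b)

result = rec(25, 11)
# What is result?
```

rec(25, 11) -> rec(11, 3) -> rec(3, 2) -> rec(2, 1) -> rec(1, 0) -> 1

Answer: 1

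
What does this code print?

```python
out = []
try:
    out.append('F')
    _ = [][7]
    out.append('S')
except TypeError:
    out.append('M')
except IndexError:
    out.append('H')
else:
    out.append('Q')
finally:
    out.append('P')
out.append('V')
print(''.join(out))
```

Execution trace: 'F' (try body) → 'H' (except IndexError) → 'P' (finally) → 'V' (after the try/except). Output: FHPV

Answer: FHPV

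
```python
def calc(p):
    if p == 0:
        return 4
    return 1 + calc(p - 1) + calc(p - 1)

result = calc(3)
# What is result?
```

calc(p) = 1 + 2·calc(p-1), calc(0)=4. Closed form: (4+1)·2^3 - 1 = 39.

Answer: 39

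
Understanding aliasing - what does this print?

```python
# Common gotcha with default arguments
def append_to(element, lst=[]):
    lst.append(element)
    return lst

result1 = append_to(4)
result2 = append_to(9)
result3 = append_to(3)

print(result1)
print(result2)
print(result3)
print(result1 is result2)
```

Key concept: mutable default argument gotcha.
Step by step:
`result1 = append_to(4)` → result1 = [4]
`result2 = append_to(9)` → result1 = [4, 9] (same object as result2); result2 = [4, 9] (same object as result1)
`result3 = append_to(3)` → result1 = [4, 9, 3] (same object as result2, result3); result2 = [4, 9, 3] (same object as result1, result3); result3 = [4, 9, 3] (same object as result1, result2)
`print(result1)` → prints [4, 9, 3]
`print(result2)` → prints [4, 9, 3]
`print(result3)` → prints [4, 9, 3]
`print(result1 is result2)` → prints True

Answer:
[4, 9, 3]
[4, 9, 3]
[4, 9, 3]
True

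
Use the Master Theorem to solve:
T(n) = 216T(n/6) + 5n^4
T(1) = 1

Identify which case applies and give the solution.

a=216, b=6, f(n)=5n^4. log_6(216) = 3. Since c=4 > 3 and the regularity condition holds (216(n/6)^4 = (216/6^4)n^4 with 216/6^4 < 1), Case 3 applies: T(n) = Θ(f(n)) = O(n^4).

Answer: O(n^4) - Case 3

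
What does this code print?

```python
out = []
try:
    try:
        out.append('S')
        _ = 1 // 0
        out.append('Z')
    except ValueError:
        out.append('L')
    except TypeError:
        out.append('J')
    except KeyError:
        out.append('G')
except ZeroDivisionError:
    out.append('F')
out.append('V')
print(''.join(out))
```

Execution trace: 'S' (inner try body) → 'F' (outer except ZeroDivisionError) → 'V' (after the try/except). Output: SFV

Answer: SFV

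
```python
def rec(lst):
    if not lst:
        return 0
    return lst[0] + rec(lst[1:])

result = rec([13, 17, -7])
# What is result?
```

13 + 17 + (-7) + 0 = 23

Answer: 23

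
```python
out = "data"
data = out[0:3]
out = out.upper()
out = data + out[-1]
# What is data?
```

Trace:
`out = "data"` → out = 'data'
`data = out[0:3]` → data = 'dat'
`out = out.upper()` → out = 'DATA'
`out = data + out[-1]` → out = 'datA'
So data = 'dat'

Answer: 'dat'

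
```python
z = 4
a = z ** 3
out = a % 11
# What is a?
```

Trace:
`z = 4` → z = 4
`a = z ** 3` → a = 64
`out = a % 11` → out = 9
So a = 64

Answer: 64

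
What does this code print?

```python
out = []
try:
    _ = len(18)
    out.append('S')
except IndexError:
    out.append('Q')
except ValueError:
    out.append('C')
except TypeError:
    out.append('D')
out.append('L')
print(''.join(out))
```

Execution trace: 'D' (except TypeError) → 'L' (after the try/except). Output: DL

Answer: DL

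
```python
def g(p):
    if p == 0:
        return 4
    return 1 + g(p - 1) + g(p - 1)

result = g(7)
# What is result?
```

g(p) = 1 + 2·g(p-1), g(0)=4. Closed form: (4+1)·2^7 - 1 = 639.

Answer: 639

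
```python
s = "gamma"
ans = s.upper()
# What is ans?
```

Trace:
`s = "gamma"` → s = 'gamma'
`ans = s.upper()` → ans = 'GAMMA'
So ans = 'GAMMA'

Answer: 'GAMMA'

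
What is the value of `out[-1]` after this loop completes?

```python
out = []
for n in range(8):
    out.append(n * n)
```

Last element of squares 0 to 7
`out` takes the values: [] → [0] → [0, 1] → [0, 1, 4] → [0, 1, 4, 9] → [0, 1, 4, 9, 16] → [0, 1, 4, 9, 16, 25] → [0, 1, 4, 9, 16, 25, 36] → [0, 1, 4, 9, 16, 25, 36, 49]
So `out[-1]` = 49

Answer: 49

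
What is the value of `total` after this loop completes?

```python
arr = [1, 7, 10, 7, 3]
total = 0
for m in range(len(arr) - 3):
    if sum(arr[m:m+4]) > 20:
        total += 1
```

Count windows with sum > 20
`total` takes the values: 0 → 1 → 2

Answer: 2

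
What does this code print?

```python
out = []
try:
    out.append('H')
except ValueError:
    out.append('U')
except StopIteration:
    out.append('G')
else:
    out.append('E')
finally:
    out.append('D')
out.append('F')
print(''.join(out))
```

Execution trace: 'H' (try body, no exception) → 'E' (else) → 'D' (finally) → 'F' (after the try/except). Output: HEDF

Answer: HEDF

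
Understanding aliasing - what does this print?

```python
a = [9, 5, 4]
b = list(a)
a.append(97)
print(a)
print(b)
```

Key concept: list() constructor creates copy.
Step by step:
`a = [9, 5, 4]` → a = [9, 5, 4]
`b = list(a)` → b = [9, 5, 4]
`a.append(97)` → a = [9, 5, 4, 97]
`print(a)` → prints [9, 5, 4, 97]
`print(b)` → prints [9, 5, 4]

Answer:
[9, 5, 4, 97]
[9, 5, 4]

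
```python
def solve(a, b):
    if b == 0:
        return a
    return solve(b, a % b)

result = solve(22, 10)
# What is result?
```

solve(22, 10) -> solve(10, 2) -> solve(2, 0) -> 2

Answer: 2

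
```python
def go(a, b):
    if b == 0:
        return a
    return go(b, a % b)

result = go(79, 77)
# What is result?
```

go(79, 77) -> go(77, 2) -> go(2, 1) -> go(1, 0) -> 1

Answer: 1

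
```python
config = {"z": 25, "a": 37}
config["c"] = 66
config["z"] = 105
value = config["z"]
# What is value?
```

Trace:
`config = {"z": 25, "a": 37}` → config = {'z': 25, 'a': 37}
`config["c"] = 66` → config = {'z': 25, 'a': 37, 'c': 66}
`config["z"] = 105` → config = {'z': 105, 'a': 37, 'c': 66}
`value = config["z"]` → value = 105
So value = 105

Answer: 105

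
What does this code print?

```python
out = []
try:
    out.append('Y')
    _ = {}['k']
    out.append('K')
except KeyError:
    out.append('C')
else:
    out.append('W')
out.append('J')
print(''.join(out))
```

Execution trace: 'Y' (try body) → 'C' (except KeyError) → 'J' (after the try/except). Output: YCJ

Answer: YCJ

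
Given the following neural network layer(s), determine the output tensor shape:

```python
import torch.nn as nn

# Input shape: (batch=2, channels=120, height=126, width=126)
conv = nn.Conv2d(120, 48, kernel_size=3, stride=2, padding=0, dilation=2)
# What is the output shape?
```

Input: (2, 120, 126, 126) -> Output: (2, 48, 61, 61)

Answer: (2, 48, 61, 61)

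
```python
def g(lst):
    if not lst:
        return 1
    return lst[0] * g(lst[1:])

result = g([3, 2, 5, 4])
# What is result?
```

Product over [3, 2, 5, 4] = 3 * 2 * 5 * 4 = 120

Answer: 120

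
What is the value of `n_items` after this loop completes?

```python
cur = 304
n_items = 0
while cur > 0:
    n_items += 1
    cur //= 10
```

Count digits by repeated division by 10
`n_items` takes the values: 0 → 1 → 2 → 3

Answer: 3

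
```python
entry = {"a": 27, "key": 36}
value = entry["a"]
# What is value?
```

Trace:
`entry = {"a": 27, "key": 36}` → entry = {'a': 27, 'key': 36}
`value = entry["a"]` → value = 27
So value = 27

Answer: 27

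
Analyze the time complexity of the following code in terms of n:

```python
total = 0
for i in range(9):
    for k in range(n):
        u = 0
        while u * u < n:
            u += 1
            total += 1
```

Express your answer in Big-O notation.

Each loop level contributes: 1 × n × √n. Multiplying the contributions gives O(n√n).

Answer: O(n√n)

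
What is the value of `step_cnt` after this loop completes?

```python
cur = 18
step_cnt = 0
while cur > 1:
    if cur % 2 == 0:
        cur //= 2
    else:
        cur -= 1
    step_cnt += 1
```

Steps to reduce 18 to 1
`step_cnt` takes the values: 0 → 1 → 2 → 3 → 4 → 5

Answer: 5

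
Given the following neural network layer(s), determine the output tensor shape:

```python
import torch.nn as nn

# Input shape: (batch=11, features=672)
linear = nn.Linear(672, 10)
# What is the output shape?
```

Input: (11, 672) -> Output: (11, 10)

Answer: (11, 10)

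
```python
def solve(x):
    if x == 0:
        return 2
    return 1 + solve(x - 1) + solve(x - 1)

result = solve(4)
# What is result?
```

solve(x) = 1 + 2·solve(x-1), solve(0)=2. Closed form: (2+1)·2^4 - 1 = 47.

Answer: 47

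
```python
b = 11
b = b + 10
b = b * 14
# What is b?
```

Trace:
`b = 11` → b = 11
`b = b + 10` → b = 21
`b = b * 14` → b = 294
So b = 294

Answer: 294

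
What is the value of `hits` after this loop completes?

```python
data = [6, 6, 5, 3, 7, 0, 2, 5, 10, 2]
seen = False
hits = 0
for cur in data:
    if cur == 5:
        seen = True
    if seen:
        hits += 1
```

Count elements after first 5 in [6, 6, 5, 3, 7, 0, 2, 5, 10, 2]
`hits` takes the values: 0 → 1 → 2 → 3 → 4 → 5 → 6 → 7 → 8

Answer: 8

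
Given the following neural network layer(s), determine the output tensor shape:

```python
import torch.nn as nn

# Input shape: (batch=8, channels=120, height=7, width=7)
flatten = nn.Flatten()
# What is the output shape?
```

Input: (8, 120, 7, 7) -> Output: (8, 5880)

Answer: (8, 5880)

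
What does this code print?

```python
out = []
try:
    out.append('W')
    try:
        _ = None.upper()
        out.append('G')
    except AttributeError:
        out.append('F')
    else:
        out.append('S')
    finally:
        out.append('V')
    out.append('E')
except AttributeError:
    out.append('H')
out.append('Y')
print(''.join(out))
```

Execution trace: 'W' (try body) → 'F' (inner except AttributeError) → 'V' (inner finally) → 'E' (try body, no exception) → 'Y' (after the try/except). Output: WFVEY

Answer: WFVEY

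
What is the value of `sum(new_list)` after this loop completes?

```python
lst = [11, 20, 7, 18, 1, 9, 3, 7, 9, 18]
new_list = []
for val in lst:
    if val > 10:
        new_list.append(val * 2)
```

Sum of doubled values > 10
`new_list` takes the values: [] → [22] → [22, 40] → [22, 40, 36] → [22, 40, 36, 36]
So `sum(new_list)` = 134

Answer: 134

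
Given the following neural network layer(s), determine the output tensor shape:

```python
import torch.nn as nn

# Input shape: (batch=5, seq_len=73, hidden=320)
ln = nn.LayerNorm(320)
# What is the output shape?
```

Input: (5, 73, 320) -> Output: (5, 73, 320)

Answer: (5, 73, 320)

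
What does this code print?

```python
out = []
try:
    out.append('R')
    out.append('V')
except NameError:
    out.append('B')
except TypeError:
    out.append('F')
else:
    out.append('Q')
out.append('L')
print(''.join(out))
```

Execution trace: 'R' (try body) → 'V' (try body, no exception) → 'Q' (else) → 'L' (after the try/except). Output: RVQL

Answer: RVQL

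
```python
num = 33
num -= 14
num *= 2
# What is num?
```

Trace:
`num = 33` → num = 33
`num -= 14` → num = 19
`num *= 2` → num = 38
So num = 38

Answer: 38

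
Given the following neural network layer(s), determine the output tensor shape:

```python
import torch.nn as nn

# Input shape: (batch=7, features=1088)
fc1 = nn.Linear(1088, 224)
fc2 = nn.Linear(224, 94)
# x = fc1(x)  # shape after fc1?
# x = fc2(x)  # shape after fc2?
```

Input: (7, 1088) -> after fc1: (7, 224) -> Output: (7, 94)

Answer: (7, 94)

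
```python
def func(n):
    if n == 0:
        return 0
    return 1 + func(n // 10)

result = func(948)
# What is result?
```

Count of digits of 948: 3

Answer: 3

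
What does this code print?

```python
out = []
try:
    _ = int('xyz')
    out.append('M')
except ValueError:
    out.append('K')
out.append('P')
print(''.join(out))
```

Execution trace: 'K' (except ValueError) → 'P' (after the try/except). Output: KP

Answer: KP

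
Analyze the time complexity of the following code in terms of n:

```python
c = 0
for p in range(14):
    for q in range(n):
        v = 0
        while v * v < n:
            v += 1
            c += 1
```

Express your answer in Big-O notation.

Each loop level contributes: 1 × n × √n. Multiplying the contributions gives O(n√n).

Answer: O(n√n)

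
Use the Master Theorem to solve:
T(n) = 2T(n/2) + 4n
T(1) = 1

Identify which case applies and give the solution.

a=2, b=2, f(n)=4n. log_2(2) = 1. Since c=1 = 1, Case 2 applies: T(n) = Θ(n^log_b(a) · log n) = O(n log n).

Answer: O(n log n) - Case 2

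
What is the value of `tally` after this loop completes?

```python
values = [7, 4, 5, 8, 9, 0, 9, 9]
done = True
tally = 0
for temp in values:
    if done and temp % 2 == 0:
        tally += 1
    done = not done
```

Count even values at even positions
`tally` takes the values: 0

Answer: 0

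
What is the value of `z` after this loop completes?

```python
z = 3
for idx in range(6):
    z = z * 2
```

Multiply by 2, 6 times: 3 * 2^6 = 192
`z` takes the values: 3 → 6 → 12 → 24 → 48 → 96 → 192

Answer: 192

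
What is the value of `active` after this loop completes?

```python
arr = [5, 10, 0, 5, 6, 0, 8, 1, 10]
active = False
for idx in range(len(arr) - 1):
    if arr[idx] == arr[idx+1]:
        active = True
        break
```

Check consecutive duplicates in [5, 10, 0, 5, 6, 0, 8, 1, 10]
`active` takes the values: False

Answer: False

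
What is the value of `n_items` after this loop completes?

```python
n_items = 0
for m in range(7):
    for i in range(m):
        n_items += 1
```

Triangle number: 0+1+2+...+6
`n_items` takes the values: 0 → 1 → 2 → 3 → 4 → 5 → 6 → 7 → 8 → 9 → 10 → 11 → 12 → 13 → 14 → 15 → 16 → 17 → 18 → 19 → 20 → 21

Answer: 21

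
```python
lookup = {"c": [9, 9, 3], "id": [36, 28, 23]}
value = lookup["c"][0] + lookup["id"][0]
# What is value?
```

Trace:
`lookup = {"c": [9, 9, 3], "id": [36, 28, 23]}` → lookup = {'c': [9, 9, 3], 'id': [36, 28, 23]}
`value = lookup["c"][0] + lookup["id"][0]` → value = 45
So value = 45

Answer: 45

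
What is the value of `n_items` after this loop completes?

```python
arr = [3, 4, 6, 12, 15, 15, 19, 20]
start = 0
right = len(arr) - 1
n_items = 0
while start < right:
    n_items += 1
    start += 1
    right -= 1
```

Iterations until pointers meet (list length 8)
`n_items` takes the values: 0 → 1 → 2 → 3 → 4

Answer: 4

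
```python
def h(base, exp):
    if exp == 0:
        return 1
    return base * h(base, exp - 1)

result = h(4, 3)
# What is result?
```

h(4, 3) = 4 * 4 * 4 = 64

Answer: 64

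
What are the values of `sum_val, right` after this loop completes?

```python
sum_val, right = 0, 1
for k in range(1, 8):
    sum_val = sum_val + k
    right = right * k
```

Sum and factorial of 1 to 7
`sum_val, right` takes the values: (0, 1) → (1, 1) → (3, 1) → (3, 2) → (6, 2) → (6, 6) → (10, 6) → (10, 24) → (15, 24) → (15, 120) → (21, 120) → (21, 720) → (28, 720) → (28, 5040)

Answer: 28, 5040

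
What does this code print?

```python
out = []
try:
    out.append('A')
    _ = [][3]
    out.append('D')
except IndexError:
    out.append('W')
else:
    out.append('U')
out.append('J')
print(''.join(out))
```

Execution trace: 'A' (try body) → 'W' (except IndexError) → 'J' (after the try/except). Output: AWJ

Answer: AWJ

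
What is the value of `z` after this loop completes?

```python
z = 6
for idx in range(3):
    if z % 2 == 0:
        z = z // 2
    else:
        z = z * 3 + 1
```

Collatz-style transformation from 6
`z` takes the values: 6 → 3 → 10 → 5

Answer: 5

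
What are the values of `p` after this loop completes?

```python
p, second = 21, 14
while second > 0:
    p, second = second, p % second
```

GCD of 21 and 14
`p` takes the values: 21 → 14 → 7

Answer: 7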